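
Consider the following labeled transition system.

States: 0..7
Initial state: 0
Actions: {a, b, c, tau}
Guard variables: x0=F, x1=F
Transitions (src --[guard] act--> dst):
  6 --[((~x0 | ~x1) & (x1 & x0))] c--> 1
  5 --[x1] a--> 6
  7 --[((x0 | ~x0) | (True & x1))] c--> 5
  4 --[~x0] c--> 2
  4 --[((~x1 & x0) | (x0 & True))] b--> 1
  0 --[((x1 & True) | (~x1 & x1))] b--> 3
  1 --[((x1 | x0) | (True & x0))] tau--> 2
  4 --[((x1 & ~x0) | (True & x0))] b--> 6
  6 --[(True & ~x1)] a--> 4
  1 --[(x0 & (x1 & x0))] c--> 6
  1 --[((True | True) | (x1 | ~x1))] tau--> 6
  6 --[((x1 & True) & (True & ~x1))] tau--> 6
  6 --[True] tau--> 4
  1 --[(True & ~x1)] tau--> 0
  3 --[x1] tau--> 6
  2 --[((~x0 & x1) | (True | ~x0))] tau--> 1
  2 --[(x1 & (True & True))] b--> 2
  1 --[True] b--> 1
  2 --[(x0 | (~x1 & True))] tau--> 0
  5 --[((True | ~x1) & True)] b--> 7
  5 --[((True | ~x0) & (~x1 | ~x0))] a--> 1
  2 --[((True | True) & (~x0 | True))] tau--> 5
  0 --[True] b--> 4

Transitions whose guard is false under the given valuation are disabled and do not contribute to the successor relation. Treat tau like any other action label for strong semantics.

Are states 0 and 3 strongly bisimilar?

Answer: NOT BISIMILAR

Trace:
Bisimulation quotient by refinement:
  π0 = {{0,1,2,3,4,5,6,7}}
  π1 = {{0},{1},{2},{3},{4,7},{5},{6}}
  π2 = {{0},{1},{2},{3},{4},{5},{6},{7}}
stable after 3 split(s): 8 block(s)
0∈{0}, 3∈{3}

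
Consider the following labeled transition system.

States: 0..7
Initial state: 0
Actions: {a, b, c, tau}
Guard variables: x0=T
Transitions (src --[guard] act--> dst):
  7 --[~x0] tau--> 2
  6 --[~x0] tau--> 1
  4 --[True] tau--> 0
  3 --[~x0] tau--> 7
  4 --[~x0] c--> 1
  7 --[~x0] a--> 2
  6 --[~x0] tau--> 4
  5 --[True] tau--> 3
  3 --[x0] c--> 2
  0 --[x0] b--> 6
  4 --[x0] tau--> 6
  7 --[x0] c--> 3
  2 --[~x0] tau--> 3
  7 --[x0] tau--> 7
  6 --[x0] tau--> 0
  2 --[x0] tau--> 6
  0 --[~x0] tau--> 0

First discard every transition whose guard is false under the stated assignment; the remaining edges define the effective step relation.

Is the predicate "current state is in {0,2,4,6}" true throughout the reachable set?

Inv-set: {0,2,4,6}
R = {0,6}
  0: safe
  6: safe

Answer: INVARIANT HOLDS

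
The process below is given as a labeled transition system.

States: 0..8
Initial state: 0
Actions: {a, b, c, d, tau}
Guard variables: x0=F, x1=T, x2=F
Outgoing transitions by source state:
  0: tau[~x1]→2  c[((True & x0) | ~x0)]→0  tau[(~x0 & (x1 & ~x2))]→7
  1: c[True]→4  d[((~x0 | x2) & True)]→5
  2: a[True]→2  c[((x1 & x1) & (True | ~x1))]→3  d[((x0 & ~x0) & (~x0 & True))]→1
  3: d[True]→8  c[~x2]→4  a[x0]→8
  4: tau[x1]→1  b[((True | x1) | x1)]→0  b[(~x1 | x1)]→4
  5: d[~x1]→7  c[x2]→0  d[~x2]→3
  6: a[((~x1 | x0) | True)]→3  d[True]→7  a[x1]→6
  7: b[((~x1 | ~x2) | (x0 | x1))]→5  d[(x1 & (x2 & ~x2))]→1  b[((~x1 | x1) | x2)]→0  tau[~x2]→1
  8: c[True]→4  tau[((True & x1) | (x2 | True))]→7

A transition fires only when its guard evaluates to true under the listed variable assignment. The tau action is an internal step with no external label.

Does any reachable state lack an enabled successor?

Answer: DEADLOCK-FREE

Trace:
R = {0,1,3,4,5,7,8}
  0: c→0  tau→7  [2 exit(s)]
  1: c→4  d→5  [2 exit(s)]
  3: c→4  d→8  [2 exit(s)]
  4: b→0  b→4  tau→1  [3 exit(s)]
  5: d→3  [1 exit(s)]
  7: b→0  b→5  tau→1  [3 exit(s)]
  8: c→4  tau→7  [2 exit(s)]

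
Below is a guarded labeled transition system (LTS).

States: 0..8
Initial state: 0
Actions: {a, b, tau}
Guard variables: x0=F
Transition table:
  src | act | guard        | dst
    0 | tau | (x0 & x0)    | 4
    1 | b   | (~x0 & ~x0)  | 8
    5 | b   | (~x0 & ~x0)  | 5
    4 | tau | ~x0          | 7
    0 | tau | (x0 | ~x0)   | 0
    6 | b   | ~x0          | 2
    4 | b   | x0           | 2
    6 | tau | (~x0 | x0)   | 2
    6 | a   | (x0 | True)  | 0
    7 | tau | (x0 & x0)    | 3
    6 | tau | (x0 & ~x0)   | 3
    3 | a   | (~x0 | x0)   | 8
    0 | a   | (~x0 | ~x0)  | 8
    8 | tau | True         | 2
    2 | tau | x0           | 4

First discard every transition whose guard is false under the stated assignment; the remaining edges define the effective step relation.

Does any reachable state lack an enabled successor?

Answer: DEADLOCK at state 2

Working:
Reachable = {0,2,8}
  0: a→8  tau→0  [2 exit(s)]
  2: ∅  [deadlock]
  8: tau→2  [1 exit(s)]
trace reaching 2: a·tau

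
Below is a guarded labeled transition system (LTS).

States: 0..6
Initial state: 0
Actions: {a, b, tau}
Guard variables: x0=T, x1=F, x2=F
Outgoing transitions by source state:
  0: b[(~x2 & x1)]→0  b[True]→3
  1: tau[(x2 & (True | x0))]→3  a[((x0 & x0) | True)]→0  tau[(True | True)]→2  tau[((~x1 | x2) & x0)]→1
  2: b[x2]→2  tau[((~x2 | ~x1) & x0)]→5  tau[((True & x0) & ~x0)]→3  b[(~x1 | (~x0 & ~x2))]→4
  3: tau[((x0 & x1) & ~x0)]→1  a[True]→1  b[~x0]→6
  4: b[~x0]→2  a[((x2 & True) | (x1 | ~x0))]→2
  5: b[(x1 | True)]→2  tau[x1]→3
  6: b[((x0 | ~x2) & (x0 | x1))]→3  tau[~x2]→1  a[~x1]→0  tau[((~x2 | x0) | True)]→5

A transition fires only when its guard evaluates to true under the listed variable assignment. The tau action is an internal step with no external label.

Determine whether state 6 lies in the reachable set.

Answer: UNREACHABLE

Working:
After dropping false guards: 12 live edges.
depth 0: {0}
depth 1: {3}  total {0,3}
depth 2: {1}  total {0,1,3}
depth 3: {2}  total {0,1,2,3}
depth 4: {4,5}  total {0,1,2,3,4,5}
R = {0,1,2,3,4,5}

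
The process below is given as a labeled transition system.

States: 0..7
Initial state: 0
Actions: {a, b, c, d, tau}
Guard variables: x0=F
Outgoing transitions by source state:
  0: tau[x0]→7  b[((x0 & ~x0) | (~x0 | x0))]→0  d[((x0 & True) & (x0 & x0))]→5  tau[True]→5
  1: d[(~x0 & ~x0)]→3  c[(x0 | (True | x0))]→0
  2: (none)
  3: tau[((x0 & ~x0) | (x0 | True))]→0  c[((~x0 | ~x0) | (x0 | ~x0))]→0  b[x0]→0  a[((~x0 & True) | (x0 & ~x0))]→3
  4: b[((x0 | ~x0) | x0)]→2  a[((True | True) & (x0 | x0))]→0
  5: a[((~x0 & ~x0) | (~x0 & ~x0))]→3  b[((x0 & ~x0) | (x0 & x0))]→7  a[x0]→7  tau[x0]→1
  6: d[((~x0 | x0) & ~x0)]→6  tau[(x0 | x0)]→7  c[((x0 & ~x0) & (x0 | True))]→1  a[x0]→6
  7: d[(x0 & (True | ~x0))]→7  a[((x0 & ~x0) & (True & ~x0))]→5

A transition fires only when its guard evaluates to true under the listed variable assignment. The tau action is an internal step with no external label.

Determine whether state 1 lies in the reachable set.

After dropping false guards: 10 live edges.
depth 0: {0}
depth 1: {5}  now seen {0,5}
depth 2: {3}  now seen {0,3,5}
R = {0,3,5}

Answer: UNREACHABLE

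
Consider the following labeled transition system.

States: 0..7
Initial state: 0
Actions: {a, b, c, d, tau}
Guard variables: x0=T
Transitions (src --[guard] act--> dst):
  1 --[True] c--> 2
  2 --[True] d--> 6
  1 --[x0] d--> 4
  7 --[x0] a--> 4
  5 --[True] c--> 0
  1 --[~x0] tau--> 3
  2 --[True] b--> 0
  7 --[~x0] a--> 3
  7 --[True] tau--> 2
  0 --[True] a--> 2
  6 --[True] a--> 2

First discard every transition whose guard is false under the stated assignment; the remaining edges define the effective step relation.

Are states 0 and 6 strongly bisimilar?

Bisimulation quotient by refinement:
  round 0: {{0,1,2,3,4,5,6,7}}
  round 1: {{0,6},{1},{2},{3,4},{5},{7}}
stable after 2 split(s): 6 block(s)
[0]={0,6}  [6]={0,6}

Answer: BISIMILAR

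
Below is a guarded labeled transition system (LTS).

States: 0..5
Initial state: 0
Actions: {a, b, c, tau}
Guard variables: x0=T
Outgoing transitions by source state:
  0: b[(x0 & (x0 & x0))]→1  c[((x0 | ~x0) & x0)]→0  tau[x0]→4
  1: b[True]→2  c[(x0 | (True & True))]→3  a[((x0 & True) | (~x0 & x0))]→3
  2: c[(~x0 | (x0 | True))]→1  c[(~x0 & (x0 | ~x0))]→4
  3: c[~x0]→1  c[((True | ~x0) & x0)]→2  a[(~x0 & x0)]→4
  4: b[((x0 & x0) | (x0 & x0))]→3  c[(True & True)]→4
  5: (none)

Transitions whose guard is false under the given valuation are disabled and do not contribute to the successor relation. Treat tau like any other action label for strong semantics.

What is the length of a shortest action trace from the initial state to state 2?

Layered search for 2:
  depth 0: {0}
  depth 1: {1,4}
  depth 2: {2,3}
first hit 2 at d=2 via b·b

Answer: 2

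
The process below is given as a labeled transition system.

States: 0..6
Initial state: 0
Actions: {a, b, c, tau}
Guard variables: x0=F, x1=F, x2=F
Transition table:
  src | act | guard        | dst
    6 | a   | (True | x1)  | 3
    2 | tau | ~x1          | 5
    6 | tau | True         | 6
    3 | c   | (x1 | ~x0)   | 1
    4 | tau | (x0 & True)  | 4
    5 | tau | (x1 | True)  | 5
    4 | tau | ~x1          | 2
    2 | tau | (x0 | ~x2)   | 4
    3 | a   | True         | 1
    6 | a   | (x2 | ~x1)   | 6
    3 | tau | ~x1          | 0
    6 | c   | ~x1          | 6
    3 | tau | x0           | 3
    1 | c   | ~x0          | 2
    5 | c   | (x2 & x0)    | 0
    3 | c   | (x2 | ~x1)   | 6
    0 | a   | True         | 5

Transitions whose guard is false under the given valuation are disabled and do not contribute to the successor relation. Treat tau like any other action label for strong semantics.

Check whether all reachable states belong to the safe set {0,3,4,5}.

Answer: INVARIANT HOLDS

Working:
Inv-set: {0,3,4,5}
R = {0,5}
  0: ok
  5: ok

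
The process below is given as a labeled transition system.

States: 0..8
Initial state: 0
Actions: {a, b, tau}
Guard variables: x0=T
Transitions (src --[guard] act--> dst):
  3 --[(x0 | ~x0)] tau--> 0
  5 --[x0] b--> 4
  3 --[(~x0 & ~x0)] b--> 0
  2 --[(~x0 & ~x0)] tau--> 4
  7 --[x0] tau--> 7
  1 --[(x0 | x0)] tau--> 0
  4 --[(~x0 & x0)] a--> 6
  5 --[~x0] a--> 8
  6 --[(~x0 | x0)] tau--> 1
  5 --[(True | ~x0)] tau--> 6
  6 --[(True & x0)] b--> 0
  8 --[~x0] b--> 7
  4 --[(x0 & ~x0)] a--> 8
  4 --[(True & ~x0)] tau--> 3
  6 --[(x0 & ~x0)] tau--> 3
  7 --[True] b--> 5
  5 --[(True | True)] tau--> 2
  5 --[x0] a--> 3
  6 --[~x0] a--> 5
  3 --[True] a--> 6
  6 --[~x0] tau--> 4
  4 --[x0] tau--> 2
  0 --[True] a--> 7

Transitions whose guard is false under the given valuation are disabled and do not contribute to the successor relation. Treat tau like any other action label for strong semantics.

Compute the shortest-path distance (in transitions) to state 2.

Breadth-first toward 2:
  L0 = {0}
  L1 = {7}
  L2 = {5}
  L3 = {2,3,4,6}
first hit 2 at d=3 via a·b·tau

Answer: 3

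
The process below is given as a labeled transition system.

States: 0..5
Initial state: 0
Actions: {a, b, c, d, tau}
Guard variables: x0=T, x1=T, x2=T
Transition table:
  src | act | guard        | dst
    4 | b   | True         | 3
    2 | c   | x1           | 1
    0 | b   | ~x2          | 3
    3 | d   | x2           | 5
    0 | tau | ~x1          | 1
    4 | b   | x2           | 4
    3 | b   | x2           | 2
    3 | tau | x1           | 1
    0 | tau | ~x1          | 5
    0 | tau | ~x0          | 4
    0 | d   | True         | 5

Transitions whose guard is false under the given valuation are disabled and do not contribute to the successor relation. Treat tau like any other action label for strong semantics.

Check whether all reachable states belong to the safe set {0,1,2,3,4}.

Answer: INVARIANT VIOLATED at state 5

Working:
Allowed set {0,1,2,3,4}
Reach set: {0,5}
  0: ok
  5: outside
witness against invariant: d → 5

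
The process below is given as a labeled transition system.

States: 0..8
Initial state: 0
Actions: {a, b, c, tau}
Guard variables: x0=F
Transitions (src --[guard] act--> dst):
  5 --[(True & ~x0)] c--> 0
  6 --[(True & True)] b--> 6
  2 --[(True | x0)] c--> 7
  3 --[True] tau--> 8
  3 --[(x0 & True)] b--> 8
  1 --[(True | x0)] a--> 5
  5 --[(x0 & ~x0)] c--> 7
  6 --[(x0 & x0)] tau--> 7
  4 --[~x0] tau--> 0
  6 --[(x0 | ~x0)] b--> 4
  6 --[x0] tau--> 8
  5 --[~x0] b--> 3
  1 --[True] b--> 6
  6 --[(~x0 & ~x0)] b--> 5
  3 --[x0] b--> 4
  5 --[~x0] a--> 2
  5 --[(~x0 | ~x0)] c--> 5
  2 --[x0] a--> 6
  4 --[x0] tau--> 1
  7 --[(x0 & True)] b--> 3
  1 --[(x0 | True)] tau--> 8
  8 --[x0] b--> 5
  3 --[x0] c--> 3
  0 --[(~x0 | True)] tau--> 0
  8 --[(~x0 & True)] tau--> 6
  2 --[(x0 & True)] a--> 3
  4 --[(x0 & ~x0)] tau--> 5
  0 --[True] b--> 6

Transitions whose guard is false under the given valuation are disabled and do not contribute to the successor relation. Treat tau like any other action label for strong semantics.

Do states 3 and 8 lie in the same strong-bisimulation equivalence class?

Refine partition for ~:
  P[0] = {{0,1,2,3,4,5,6,7,8}}
  P[1] = {{0},{1},{2},{3,4,8},{5},{6},{7}}
  P[2] = {{0},{1},{2},{3},{4},{5},{6},{7},{8}}
Fixed point at round 3; 9 class(es).
3∈{3}, 8∈{8}

Answer: NOT BISIMILAR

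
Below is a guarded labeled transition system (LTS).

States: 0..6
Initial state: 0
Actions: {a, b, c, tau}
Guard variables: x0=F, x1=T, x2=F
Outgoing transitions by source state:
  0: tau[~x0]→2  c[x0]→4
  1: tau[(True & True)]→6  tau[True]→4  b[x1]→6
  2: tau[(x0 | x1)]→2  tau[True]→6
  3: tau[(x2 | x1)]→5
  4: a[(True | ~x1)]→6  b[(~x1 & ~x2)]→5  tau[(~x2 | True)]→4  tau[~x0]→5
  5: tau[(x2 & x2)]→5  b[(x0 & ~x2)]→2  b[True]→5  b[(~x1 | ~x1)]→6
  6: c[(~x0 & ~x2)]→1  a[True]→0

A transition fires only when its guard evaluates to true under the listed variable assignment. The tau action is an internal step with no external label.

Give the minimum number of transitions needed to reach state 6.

Answer: 2

Working:
BFS to 6:
  L0 = {0}
  L1 = {2}
  L2 = {6}
first hit 6 at d=2 via tau·tau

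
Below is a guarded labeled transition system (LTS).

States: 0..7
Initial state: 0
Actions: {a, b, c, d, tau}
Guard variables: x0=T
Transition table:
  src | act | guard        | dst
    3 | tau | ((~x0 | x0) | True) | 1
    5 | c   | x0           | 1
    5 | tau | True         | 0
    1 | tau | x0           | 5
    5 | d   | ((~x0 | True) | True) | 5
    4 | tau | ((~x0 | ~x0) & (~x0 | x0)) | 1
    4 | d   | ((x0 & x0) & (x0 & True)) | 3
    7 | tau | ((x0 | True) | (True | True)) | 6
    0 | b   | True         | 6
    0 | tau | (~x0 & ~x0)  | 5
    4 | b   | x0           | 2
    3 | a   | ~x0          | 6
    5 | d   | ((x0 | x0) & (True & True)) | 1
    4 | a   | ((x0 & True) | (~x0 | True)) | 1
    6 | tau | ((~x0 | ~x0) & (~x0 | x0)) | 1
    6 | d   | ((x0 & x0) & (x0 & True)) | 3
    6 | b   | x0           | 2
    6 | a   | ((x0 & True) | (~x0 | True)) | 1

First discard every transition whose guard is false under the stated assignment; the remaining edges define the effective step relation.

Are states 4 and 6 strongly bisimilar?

Bisimulation quotient by refinement:
  P[0] = {{0,1,2,3,4,5,6,7}}
  P[1] = {{0},{1,3,7},{2},{4,6},{5}}
  P[2] = {{0},{1},{2},{3},{4,6},{5},{7}}
stable after 3 split(s): 7 block(s)
[4]={4,6}  [6]={4,6}

Answer: BISIMILAR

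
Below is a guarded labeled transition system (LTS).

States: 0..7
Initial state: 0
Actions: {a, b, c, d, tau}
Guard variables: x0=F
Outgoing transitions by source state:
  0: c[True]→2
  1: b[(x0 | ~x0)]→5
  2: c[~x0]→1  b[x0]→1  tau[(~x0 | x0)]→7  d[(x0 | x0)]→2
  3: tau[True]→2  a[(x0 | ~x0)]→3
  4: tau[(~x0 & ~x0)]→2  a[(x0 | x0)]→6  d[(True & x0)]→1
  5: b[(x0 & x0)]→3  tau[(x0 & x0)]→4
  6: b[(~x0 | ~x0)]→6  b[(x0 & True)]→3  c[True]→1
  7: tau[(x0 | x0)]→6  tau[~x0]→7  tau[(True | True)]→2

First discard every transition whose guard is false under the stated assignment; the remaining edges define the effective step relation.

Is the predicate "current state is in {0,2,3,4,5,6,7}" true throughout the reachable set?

Answer: INVARIANT VIOLATED at state 1

Analysis:
Allowed set {0,2,3,4,5,6,7}
R = {0,1,2,5,7}
  0: ✓
  1: outside
  2: ✓
  5: ✓
  7: ✓
counterexample path to 1: c·c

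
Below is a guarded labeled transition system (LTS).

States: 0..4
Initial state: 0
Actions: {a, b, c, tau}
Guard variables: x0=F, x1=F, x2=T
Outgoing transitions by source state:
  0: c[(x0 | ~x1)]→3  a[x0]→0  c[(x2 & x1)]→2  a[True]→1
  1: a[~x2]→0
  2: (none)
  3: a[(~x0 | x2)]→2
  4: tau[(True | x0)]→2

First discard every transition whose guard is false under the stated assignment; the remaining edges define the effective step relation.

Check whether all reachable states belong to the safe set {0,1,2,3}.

Allowed set {0,1,2,3}
R = {0,1,2,3}
  0: ✓
  1: ✓
  2: ✓
  3: ✓

Answer: INVARIANT HOLDS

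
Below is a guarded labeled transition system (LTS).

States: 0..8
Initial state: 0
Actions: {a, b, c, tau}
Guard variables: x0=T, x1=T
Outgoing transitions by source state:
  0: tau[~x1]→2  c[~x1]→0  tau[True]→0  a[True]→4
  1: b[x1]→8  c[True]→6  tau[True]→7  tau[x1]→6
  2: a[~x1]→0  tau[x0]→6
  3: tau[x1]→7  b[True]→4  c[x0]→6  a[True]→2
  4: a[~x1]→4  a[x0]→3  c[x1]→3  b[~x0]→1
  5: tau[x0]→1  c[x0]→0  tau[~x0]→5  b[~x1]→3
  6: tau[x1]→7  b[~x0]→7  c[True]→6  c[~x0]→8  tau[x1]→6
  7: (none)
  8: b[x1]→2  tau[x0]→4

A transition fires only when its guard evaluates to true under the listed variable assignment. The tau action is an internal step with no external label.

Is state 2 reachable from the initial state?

Answer: REACHABLE

Trace:
After dropping false guards: 20 live edges.
depth 0: {0}
depth 1: {4}  now seen {0,4}
depth 2: {3}  now seen {0,3,4}
depth 3: {2,6,7}  now seen {0,2,3,4,6,7}
Reach set: {0,2,3,4,6,7}
trace reaching 2: a·a·a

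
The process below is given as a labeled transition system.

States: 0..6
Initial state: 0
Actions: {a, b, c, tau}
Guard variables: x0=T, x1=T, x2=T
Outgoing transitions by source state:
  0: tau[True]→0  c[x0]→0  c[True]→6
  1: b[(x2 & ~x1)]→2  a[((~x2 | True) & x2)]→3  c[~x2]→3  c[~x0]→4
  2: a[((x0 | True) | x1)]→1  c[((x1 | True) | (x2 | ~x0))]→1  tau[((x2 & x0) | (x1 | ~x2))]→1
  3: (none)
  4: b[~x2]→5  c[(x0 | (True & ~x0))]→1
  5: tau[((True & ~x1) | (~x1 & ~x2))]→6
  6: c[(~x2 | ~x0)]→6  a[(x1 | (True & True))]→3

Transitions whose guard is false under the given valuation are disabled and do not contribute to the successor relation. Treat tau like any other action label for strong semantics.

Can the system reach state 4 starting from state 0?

Answer: UNREACHABLE

Working:
Guard filter leaves 9 enabled edge(s).
depth 0: {0}
depth 1: {6}  now seen {0,6}
depth 2: {3}  now seen {0,3,6}
Reachable = {0,3,6}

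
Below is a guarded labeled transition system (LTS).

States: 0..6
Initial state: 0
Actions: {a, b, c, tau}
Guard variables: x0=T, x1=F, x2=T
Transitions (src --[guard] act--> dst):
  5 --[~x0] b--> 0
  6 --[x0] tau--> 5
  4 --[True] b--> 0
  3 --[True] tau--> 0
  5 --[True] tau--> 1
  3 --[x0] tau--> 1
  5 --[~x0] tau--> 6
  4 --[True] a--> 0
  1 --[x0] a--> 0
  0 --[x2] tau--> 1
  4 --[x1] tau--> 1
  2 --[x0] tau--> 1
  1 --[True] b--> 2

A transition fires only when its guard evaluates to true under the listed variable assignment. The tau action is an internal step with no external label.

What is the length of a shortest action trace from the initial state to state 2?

Answer: 2

Trace:
Layered search for 2:
  Layer 0: {0}
  Layer 1: {1}
  Layer 2: {2}
depth(2)=2, e.g. tau·b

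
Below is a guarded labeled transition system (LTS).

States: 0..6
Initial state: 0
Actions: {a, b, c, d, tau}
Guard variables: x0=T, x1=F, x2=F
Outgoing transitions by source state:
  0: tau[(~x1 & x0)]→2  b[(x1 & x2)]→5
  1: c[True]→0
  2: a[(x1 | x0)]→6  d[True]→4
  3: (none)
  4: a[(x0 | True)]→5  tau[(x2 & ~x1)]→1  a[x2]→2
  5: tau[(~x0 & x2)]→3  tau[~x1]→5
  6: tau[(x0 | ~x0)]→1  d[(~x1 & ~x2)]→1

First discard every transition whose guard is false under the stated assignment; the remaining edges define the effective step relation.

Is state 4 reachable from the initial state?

Guard filter leaves 8 enabled edge(s).
L0 = {0}
L1 = {2}  now seen {0,2}
L2 = {4,6}  now seen {0,2,4,6}
L3 = {1,5}  now seen {0,1,2,4,5,6}
Reachable = {0,1,2,4,5,6}
Path to 4: tau·d

Answer: REACHABLE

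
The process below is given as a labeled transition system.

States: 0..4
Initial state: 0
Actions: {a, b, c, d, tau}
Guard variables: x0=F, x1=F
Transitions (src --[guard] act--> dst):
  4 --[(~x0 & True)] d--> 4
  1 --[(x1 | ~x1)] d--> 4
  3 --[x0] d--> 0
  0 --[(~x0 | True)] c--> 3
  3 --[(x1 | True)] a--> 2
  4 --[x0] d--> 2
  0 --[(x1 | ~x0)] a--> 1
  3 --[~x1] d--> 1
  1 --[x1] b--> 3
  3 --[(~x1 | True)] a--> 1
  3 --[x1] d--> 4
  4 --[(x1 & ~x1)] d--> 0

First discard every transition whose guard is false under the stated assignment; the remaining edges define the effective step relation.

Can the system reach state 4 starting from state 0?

Guard filter leaves 7 enabled edge(s).
L0 = {0}
L1 = {1,3}  total {0,1,3}
L2 = {2,4}  total {0,1,2,3,4}
Reachable = {0,1,2,3,4}
Path to 4: a·d

Answer: REACHABLE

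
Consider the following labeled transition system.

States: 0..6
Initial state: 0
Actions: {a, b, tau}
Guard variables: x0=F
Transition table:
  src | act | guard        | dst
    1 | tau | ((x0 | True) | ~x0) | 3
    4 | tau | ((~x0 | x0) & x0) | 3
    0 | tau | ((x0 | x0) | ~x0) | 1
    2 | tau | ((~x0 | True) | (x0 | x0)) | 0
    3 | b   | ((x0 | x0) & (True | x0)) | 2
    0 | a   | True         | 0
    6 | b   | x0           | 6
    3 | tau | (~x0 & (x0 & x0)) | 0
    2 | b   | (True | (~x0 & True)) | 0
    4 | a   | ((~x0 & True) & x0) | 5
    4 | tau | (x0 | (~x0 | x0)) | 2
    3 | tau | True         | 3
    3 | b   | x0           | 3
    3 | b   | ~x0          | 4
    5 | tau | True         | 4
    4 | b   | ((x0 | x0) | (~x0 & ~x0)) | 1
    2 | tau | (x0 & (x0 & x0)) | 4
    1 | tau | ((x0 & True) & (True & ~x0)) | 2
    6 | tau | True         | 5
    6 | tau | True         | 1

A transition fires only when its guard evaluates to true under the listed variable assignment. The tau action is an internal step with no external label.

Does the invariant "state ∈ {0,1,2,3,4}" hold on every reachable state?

Answer: INVARIANT HOLDS

Working:
Safe = {0,1,2,3,4}
Reachable = {0,1,2,3,4}
  0: safe
  1: safe
  2: safe
  3: safe
  4: safe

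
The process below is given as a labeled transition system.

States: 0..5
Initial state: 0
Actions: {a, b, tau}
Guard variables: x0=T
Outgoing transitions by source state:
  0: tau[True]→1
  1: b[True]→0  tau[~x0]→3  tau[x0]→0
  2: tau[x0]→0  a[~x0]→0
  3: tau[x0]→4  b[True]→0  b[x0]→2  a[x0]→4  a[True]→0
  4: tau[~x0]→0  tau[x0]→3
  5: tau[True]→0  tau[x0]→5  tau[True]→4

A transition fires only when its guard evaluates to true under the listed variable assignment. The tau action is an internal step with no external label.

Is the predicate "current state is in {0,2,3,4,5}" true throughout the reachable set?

Answer: INVARIANT VIOLATED at state 1

Working:
Allowed set {0,2,3,4,5}
Reach set: {0,1}
  0: safe
  1: outside
reach 1 via tau — violates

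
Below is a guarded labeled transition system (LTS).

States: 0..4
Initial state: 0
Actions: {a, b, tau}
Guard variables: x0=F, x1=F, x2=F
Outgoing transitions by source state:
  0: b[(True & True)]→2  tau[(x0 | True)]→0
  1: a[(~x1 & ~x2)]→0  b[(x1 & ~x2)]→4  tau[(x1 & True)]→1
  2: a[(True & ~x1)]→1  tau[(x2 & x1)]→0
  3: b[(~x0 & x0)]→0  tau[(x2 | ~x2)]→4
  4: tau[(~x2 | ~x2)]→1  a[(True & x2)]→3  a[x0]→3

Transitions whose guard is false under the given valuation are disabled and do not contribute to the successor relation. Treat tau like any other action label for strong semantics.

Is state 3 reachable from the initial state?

Answer: UNREACHABLE

Working:
6 transition(s) survive guard evaluation.
Layer 0: {0}
Layer 1: {2}  total {0,2}
Layer 2: {1}  total {0,1,2}
Reach set: {0,1,2}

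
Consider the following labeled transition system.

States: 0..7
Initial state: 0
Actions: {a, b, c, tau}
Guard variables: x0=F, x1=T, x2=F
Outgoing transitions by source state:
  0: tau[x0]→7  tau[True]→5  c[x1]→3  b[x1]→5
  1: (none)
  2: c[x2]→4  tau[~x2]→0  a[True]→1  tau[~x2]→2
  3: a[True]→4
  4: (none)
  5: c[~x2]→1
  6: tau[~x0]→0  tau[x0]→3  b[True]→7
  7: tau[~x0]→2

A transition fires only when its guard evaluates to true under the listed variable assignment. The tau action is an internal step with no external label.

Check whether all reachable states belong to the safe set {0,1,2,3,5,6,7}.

Answer: INVARIANT VIOLATED at state 4

Trace:
Inv-set: {0,1,2,3,5,6,7}
Reachable = {0,1,3,4,5}
  0: safe
  1: safe
  3: safe
  4: VIOLATES
  5: safe
reach 4 via c·a — violates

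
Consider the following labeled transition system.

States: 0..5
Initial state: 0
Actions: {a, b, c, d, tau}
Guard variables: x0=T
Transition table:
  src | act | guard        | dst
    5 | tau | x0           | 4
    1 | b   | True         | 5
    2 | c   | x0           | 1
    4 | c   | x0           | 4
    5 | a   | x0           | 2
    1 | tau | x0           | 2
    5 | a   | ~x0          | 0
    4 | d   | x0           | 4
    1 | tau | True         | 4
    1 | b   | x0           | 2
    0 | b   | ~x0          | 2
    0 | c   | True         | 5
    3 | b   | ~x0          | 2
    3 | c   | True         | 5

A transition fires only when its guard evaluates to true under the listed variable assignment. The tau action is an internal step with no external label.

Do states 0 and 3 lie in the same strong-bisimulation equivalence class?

Answer: BISIMILAR

Working:
Compute ~ classes (split until stable):
  round 0: {{0,1,2,3,4,5}}
  round 1: {{0,2,3},{1},{4},{5}}
  round 2: {{0,3},{1},{2},{4},{5}}
5 equivalence class(es) (converged in 3)
class of 0: {0,3}; class of 3: {0,3}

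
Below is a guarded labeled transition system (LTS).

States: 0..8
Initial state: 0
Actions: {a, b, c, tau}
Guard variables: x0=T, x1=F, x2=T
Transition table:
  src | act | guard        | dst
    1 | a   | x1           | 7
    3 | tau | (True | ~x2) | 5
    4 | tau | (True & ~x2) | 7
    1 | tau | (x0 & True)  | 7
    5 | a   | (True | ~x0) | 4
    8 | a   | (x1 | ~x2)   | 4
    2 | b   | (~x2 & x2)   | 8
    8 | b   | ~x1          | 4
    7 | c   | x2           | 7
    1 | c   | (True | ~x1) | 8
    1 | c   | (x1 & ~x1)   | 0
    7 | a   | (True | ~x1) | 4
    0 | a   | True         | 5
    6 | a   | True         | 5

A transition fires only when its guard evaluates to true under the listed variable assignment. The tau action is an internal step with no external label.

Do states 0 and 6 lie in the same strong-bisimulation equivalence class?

Answer: BISIMILAR

Working:
Compute ~ classes (split until stable):
  π0 = {{0,1,2,3,4,5,6,7,8}}
  π1 = {{0,5,6},{1},{2,4},{3},{7},{8}}
  π2 = {{0,6},{1},{2,4},{3},{5},{7},{8}}
7 equivalence class(es) (converged in 3)
0∈{0,6}, 6∈{0,6}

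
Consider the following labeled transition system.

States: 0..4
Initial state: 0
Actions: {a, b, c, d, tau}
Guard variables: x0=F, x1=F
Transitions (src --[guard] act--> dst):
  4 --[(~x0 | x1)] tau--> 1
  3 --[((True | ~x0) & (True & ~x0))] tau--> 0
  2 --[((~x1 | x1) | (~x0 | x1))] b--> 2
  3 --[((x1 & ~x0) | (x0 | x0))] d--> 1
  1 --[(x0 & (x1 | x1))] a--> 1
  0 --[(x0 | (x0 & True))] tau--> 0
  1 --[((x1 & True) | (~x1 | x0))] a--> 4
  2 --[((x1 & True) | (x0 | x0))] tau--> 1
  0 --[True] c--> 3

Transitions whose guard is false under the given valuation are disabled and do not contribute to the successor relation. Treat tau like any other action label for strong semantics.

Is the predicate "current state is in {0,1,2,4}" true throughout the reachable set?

Inv-set: {0,1,2,4}
Reach set: {0,3}
  0: ✓
  3: outside
witness against invariant: c → 3

Answer: INVARIANT VIOLATED at state 3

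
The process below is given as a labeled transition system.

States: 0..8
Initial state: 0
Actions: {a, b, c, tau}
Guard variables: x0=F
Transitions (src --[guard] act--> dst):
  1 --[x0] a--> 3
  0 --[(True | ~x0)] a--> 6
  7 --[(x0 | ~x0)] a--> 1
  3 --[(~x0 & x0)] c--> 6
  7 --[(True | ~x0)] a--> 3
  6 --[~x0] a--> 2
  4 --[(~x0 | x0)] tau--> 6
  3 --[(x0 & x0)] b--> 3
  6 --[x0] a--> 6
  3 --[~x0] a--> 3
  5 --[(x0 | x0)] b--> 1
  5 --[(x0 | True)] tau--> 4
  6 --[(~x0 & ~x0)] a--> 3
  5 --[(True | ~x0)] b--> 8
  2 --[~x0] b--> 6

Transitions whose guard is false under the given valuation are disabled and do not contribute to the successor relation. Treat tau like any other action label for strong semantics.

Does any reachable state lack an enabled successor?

Answer: DEADLOCK-FREE

Working:
Reachable = {0,2,3,6}
  0: a→6  [1 out]
  2: b→6  [1 out]
  3: a→3  [1 out]
  6: a→2  a→3  [2 out]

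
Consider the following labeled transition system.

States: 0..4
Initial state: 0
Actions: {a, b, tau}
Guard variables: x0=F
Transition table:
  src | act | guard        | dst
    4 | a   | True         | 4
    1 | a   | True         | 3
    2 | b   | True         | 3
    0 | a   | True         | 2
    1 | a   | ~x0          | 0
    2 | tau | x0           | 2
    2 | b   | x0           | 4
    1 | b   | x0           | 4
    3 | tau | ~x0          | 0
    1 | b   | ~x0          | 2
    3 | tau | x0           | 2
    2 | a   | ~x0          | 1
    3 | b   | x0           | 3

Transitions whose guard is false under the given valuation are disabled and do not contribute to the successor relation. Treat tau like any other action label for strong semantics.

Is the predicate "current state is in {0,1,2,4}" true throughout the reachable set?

Answer: INVARIANT VIOLATED at state 3

Trace:
Allowed set {0,1,2,4}
Reach set: {0,1,2,3}
  0: safe
  1: safe
  2: safe
  3: VIOLATES
reach 3 via a·b — violates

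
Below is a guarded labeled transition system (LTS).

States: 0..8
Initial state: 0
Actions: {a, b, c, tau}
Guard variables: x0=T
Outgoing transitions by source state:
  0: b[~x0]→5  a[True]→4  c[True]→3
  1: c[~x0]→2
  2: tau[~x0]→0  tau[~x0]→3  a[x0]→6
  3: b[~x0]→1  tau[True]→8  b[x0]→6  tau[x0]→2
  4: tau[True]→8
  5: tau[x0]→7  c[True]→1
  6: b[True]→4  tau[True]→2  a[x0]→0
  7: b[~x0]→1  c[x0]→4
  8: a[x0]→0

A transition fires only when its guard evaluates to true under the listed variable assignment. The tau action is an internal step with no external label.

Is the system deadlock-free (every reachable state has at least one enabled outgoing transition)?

Reach set: {0,2,3,4,6,8}
  0: a→4  c→3  [2 exit(s)]
  2: a→6  [1 exit(s)]
  3: b→6  tau→2  tau→8  [3 exit(s)]
  4: tau→8  [1 exit(s)]
  6: a→0  b→4  tau→2  [3 exit(s)]
  8: a→0  [1 exit(s)]

Answer: DEADLOCK-FREE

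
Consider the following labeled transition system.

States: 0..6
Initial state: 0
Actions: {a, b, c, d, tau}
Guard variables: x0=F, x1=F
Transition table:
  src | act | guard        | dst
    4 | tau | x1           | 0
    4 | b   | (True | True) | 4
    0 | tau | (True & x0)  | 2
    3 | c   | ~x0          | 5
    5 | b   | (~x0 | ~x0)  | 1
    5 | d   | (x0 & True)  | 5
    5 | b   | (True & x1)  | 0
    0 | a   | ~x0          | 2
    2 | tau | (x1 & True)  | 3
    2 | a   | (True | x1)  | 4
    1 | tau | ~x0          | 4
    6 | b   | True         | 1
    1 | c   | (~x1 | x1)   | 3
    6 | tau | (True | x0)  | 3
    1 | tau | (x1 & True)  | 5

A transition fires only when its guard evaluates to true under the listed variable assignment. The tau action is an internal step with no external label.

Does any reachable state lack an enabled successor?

Reach set: {0,2,4}
  0: a→2  [deg 1]
  2: a→4  [deg 1]
  4: b→4  [deg 1]

Answer: DEADLOCK-FREE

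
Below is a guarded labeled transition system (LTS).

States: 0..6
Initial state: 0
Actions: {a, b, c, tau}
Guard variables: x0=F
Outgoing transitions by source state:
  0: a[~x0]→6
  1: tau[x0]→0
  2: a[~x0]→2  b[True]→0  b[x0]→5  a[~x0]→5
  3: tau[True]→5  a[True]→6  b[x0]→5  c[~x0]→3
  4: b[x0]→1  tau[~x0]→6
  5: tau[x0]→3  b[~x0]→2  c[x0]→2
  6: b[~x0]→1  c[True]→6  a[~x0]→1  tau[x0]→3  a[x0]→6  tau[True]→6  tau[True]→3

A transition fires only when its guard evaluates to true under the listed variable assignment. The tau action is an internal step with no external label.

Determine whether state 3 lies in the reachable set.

Answer: REACHABLE

Working:
After dropping false guards: 14 live edges.
Layer 0: {0}
Layer 1: {6}  cumulative {0,6}
Layer 2: {1,3}  cumulative {0,1,3,6}
Layer 3: {5}  cumulative {0,1,3,5,6}
Layer 4: {2}  cumulative {0,1,2,3,5,6}
R = {0,1,2,3,5,6}
trace reaching 3: a·tau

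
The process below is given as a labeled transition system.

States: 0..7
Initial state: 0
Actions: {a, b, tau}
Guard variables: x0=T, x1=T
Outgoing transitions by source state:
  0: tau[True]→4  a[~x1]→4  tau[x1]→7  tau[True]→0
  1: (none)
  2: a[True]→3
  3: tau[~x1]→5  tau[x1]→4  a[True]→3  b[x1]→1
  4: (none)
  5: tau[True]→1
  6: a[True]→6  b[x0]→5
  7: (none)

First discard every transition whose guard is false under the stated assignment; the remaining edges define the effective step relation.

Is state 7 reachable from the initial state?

After dropping false guards: 10 live edges.
depth 0: {0}
depth 1: {4,7}  now seen {0,4,7}
R = {0,4,7}
Path to 7: tau

Answer: REACHABLE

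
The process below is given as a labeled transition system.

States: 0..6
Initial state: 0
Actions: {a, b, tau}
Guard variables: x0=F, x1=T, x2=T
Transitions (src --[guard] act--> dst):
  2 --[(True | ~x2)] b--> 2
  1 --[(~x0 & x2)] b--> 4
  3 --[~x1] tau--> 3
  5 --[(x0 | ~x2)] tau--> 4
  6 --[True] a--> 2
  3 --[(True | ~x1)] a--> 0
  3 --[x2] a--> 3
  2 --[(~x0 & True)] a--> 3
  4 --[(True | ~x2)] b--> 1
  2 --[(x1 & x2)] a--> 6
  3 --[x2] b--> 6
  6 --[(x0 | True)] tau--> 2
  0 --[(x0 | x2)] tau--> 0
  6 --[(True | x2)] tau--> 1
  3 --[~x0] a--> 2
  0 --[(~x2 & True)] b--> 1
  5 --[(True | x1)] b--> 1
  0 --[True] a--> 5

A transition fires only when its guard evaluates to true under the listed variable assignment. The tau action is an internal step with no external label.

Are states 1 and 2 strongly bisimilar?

Answer: NOT BISIMILAR

Trace:
Refine partition for ~:
  P[0] = {{0,1,2,3,4,5,6}}
  P[1] = {{0,6},{1,4,5},{2,3}}
  P[2] = {{0},{1,4,5},{2},{3},{6}}
Fixed point at round 3; 5 class(es).
[1]={1,4,5}  [2]={2}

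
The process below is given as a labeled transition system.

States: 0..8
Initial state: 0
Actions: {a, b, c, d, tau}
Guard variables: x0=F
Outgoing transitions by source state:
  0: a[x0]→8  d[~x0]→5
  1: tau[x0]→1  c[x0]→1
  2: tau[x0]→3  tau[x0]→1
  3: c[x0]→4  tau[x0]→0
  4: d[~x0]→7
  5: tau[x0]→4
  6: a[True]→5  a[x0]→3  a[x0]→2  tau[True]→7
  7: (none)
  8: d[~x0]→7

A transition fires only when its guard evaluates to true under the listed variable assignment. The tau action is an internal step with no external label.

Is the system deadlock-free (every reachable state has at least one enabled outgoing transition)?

Answer: DEADLOCK at state 5

Trace:
Reachable = {0,5}
  0: d→5  [deg 1]
  5: ∅  [deadlock]
Path to 5: d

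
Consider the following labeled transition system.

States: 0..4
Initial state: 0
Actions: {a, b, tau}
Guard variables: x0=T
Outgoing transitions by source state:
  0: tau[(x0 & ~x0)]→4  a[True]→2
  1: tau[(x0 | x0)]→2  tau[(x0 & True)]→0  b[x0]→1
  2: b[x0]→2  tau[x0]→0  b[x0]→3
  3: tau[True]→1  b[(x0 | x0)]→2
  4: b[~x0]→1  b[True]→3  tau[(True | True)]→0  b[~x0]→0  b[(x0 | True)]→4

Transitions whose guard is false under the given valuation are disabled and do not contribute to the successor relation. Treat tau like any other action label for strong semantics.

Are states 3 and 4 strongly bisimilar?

Answer: NOT BISIMILAR

Working:
Refine partition for ~:
  π0 = {{0,1,2,3,4}}
  π1 = {{0},{1,2,3,4}}
  π2 = {{0},{1},{2,4},{3}}
4 equivalence class(es) (converged in 3)
class of 3: {3}; class of 4: {2,4}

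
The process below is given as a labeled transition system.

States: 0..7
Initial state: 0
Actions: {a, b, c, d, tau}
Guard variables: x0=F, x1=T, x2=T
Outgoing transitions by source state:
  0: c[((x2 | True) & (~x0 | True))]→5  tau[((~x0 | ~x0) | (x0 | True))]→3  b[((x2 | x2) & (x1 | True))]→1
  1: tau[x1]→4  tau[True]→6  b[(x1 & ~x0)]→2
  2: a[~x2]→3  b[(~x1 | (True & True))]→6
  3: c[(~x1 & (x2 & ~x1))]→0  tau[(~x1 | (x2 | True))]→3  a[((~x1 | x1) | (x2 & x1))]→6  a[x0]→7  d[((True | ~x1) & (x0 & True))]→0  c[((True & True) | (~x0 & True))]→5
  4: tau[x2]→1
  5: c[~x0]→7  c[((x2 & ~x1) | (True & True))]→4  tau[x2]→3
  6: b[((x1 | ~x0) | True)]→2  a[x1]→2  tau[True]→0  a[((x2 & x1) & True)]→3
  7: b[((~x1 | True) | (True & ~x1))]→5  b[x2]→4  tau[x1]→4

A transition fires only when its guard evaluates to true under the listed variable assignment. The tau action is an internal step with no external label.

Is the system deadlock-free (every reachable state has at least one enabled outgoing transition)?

Answer: DEADLOCK-FREE

Trace:
R = {0,1,2,3,4,5,6,7}
  0: b→1  c→5  tau→3  [deg 3]
  1: b→2  tau→4  tau→6  [deg 3]
  2: b→6  [deg 1]
  3: a→6  c→5  tau→3  [deg 3]
  4: tau→1  [deg 1]
  5: c→4  c→7  tau→3  [deg 3]
  6: a→2  a→3  b→2  tau→0  [deg 4]
  7: b→4  b→5  tau→4  [deg 3]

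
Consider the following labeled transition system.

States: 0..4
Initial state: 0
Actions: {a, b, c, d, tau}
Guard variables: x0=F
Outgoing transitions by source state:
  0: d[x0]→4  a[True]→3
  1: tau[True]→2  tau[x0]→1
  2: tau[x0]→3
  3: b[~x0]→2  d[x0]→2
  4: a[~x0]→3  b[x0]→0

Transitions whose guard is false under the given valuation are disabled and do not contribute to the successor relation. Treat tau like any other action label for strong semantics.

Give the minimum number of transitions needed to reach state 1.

Layered search for 1:
  depth 0: {0}
  depth 1: {3}
  depth 2: {2}
1 never appears.

Answer: UNREACHABLE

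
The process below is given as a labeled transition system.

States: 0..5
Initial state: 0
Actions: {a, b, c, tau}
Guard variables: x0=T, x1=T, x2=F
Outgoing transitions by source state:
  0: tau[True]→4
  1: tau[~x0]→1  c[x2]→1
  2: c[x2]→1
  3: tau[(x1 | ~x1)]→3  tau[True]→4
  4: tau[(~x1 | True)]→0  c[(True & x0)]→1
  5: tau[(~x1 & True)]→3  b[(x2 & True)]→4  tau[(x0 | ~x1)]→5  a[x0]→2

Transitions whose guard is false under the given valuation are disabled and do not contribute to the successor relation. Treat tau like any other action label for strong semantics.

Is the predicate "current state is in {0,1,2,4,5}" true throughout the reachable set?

Allowed set {0,1,2,4,5}
Reach set: {0,1,4}
  0: safe
  1: safe
  4: safe

Answer: INVARIANT HOLDS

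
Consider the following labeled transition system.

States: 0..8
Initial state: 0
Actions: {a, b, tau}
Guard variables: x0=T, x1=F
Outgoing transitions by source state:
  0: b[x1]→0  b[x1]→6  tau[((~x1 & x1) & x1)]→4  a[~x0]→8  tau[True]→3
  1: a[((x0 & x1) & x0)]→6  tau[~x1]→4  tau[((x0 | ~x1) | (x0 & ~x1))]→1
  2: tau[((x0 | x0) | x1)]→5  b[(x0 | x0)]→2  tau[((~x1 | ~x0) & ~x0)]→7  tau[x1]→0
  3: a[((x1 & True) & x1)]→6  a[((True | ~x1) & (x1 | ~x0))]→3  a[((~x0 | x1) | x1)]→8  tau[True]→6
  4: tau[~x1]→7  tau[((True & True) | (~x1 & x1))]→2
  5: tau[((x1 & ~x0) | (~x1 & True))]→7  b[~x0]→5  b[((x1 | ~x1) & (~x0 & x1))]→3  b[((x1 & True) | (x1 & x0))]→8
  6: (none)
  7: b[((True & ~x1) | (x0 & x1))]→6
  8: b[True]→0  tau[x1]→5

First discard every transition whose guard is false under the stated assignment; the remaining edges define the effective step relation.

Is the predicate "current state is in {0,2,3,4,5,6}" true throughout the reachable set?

Answer: INVARIANT HOLDS

Working:
Allowed set {0,2,3,4,5,6}
Reach set: {0,3,6}
  0: ✓
  3: ✓
  6: ✓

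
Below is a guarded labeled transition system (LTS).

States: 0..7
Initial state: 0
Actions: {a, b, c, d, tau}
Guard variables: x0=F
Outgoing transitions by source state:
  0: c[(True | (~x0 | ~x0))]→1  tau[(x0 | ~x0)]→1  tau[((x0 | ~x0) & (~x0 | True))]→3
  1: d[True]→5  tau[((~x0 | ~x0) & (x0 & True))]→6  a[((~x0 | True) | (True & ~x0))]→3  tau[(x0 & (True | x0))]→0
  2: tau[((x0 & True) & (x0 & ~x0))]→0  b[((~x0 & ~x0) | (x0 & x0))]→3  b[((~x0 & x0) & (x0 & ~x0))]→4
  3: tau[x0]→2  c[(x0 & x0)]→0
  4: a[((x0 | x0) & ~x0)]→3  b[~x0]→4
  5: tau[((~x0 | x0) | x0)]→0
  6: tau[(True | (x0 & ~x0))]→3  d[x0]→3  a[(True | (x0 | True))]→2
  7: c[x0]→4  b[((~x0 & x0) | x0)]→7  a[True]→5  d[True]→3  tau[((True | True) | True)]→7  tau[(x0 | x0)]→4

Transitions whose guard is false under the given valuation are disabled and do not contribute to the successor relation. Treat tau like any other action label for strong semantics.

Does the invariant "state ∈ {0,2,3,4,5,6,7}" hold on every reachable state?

Answer: INVARIANT VIOLATED at state 1

Working:
Inv-set: {0,2,3,4,5,6,7}
R = {0,1,3,5}
  0: ok
  1: outside
  3: ok
  5: ok
reach 1 via c — violates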